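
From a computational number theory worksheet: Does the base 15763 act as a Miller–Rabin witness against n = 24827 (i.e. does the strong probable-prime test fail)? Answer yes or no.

yes

n − 1 = 24826 = 2^1 · 12413, so s = 1 and d = 12413.
x_0 = 15763^12413 mod 24827 = 3960.
x_0 ∉ {1, 24826} and s = 1, so 15763 is a Miller–Rabin witness and 24827 is composite.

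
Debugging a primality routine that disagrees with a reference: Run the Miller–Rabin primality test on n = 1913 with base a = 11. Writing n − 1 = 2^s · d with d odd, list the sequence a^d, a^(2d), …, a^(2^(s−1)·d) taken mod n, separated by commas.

922, 712, 1912

n − 1 = 1912 = 2^3 · 239, so s = 3 and d = 239.
x_0 = 11^239 mod 1913 = 922.
x_1 = 922^2 mod 1913 = 712.
x_2 = 712^2 mod 1913 = 1912.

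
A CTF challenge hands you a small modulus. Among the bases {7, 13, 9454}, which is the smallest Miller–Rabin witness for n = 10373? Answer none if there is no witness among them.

7

n − 1 = 10372 = 2^2 · 2593, so s = 2 and d = 2593.
Base 7: x_0 = 7^2593 mod 10373 = 9418. x_0 is neither 1 nor 10372, so continue squaring. x_1 = 9418^2 mod 10373 = 9574. Reached i = s−1 = 1 without hitting −1: 7 is a Miller–Rabin witness and 10373 is composite.
Base 13: x_0 = 13^2593 mod 10373 = 9501. x_0 is neither 1 nor 10372, so continue squaring. x_1 = 9501^2 mod 10373 = 3155. Reached i = s−1 = 1 without hitting −1: 13 is a Miller–Rabin witness and 10373 is composite.
Base 9454: x_0 = 9454^2593 mod 10373 = 10190. x_0 is neither 1 nor 10372, so continue squaring. x_1 = 10190^2 mod 10373 = 2370. Reached i = s−1 = 1 without hitting −1: 9454 is a Miller–Rabin witness and 10373 is composite.
The smallest witness among the given bases is 7.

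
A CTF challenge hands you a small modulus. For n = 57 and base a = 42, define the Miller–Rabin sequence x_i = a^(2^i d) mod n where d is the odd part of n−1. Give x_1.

n − 1 = 56 = 2^3 · 7, so s = 3 and d = 7.
x_0 = 42^7 mod 57 = 6.
x_1 = 6^2 mod 57 = 36.

36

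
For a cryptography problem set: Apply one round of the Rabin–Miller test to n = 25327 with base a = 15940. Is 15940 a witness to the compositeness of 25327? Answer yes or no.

no

n − 1 = 25326 = 2^1 · 12663, so s = 1 and d = 12663.
Repeated squaring mod 25327: 15940^1 ≡ 15940, 15940^2 ≡ 3136, 15940^4 ≡ 7620, 15940^8 ≡ 14916, 15940^16 ≡ 14688, 15940^32 ≡ 1958, 15940^64 ≡ 9387, 15940^128 ≡ 3136, 15940^256 ≡ 7620, 15940^512 ≡ 14916, 15940^1024 ≡ 14688, 15940^2048 ≡ 1958, 15940^4096 ≡ 9387, 15940^8192 ≡ 3136.
12663 = 8192 + 4096 + 256 + 64 + 32 + 16 + 4 + 2 + 1, so 15940^12663 ≡ 3136·9387·7620·9387·1958·14688·7620·3136·15940 ≡ 25326 (mod 25327).
x_0 = 15940^12663 mod 25327 = 25326.
x_0 = 25326 ≡ −1, so 15940 is not a witness.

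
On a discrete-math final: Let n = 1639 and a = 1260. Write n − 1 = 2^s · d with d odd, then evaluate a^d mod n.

n − 1 = 1638 = 2^1 · 819, so s = 1 and d = 819.
1260^819 mod 1639 = 508.

508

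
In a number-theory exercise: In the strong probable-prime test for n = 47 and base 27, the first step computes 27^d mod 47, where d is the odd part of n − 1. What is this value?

1

n − 1 = 46 = 2^1 · 23, so s = 1 and d = 23.
27^23 mod 47 = 1.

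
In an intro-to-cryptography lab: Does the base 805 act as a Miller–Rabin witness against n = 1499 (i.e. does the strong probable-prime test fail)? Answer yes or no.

no

n − 1 = 1498 = 2^1 · 749, so s = 1 and d = 749.
Repeated squaring mod 1499: 805^1 ≡ 805, 805^2 ≡ 457, 805^4 ≡ 488, 805^8 ≡ 1302, 805^16 ≡ 1334, 805^32 ≡ 243, 805^64 ≡ 588, 805^128 ≡ 974, 805^256 ≡ 1308, 805^512 ≡ 505.
749 = 512 + 128 + 64 + 32 + 8 + 4 + 1, so 805^749 ≡ 505·974·588·243·1302·488·805 ≡ 1 (mod 1499).
x_0 = 805^749 mod 1499 = 1.
x_0 = 1, so 805 is not a witness.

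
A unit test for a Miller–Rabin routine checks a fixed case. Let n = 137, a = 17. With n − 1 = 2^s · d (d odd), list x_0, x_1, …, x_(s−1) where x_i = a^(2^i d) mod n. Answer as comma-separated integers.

n − 1 = 136 = 2^3 · 17, so s = 3 and d = 17.
x_0 = 17^17 mod 137 = 37.
x_1 = 37^2 mod 137 = 136.
x_2 = 136^2 mod 137 = 1.

37, 136, 1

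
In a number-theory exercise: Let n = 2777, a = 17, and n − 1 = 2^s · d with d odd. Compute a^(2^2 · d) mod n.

n − 1 = 2776 = 2^3 · 347, so s = 3 and d = 347.
Repeated squaring mod 2777: 17^1 ≡ 17, 17^2 ≡ 289, 17^4 ≡ 211, 17^8 ≡ 89, 17^16 ≡ 2367, 17^32 ≡ 1480, 17^64 ≡ 2124, 17^128 ≡ 1528, 17^256 ≡ 2104.
347 = 256 + 64 + 16 + 8 + 2 + 1, so 17^347 ≡ 2104·2124·2367·89·289·17 ≡ 2553 (mod 2777).
x_0 = 2553.
x_1 = 2553^2 mod 2777 = 190.
x_2 = 190^2 mod 2777 = 2776.

2776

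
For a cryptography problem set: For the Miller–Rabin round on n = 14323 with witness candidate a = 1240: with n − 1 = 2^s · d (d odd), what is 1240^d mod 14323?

14322

n − 1 = 14322 = 2^1 · 7161, so s = 1 and d = 7161.
Repeated squaring mod 14323: 1240^1 ≡ 1240, 1240^2 ≡ 5039, 1240^4 ≡ 11165, 1240^8 ≡ 4156, 1240^16 ≡ 13121, 1240^32 ≡ 12504, 1240^64 ≡ 148, 1240^128 ≡ 7581, 1240^256 ≡ 7685, 1240^512 ≡ 5496, 1240^1024 ≡ 13132, 1240^2048 ≡ 504, 1240^4096 ≡ 10525.
7161 = 4096 + 2048 + 512 + 256 + 128 + 64 + 32 + 16 + 8 + 1, so 1240^7161 ≡ 10525·504·5496·7685·7581·148·12504·13121·4156·1240 ≡ 14322 (mod 14323).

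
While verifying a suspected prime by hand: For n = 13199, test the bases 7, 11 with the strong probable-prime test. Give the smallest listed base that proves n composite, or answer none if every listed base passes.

n − 1 = 13198 = 2^1 · 6599, so s = 1 and d = 6599.
Base 7: x_0 = 7^6599 mod 13199 = 4202. x_0 ∉ {1, 13198} and s = 1, so 7 is a Miller–Rabin witness and 13199 is composite.
Base 11: x_0 = 11^6599 mod 13199 = 1803. x_0 ∉ {1, 13198} and s = 1, so 11 is a Miller–Rabin witness and 13199 is composite.
The smallest witness among the given bases is 7.

7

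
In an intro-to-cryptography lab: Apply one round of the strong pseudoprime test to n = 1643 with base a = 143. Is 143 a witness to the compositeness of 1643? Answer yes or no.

yes

n − 1 = 1642 = 2^1 · 821, so s = 1 and d = 821.
x_0 = 143^821 mod 1643 = 1281.
x_0 ∉ {1, 1642} and s = 1, so 143 is a Miller–Rabin witness and 1643 is composite.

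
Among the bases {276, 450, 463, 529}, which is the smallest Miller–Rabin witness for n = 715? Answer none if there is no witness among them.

n − 1 = 714 = 2^1 · 357, so s = 1 and d = 357.
Base 276: x_0 = 276^357 mod 715 = 1. x_0 = 1, so 276 is not a witness.
Base 450: x_0 = 450^357 mod 715 = 450. x_0 ∉ {1, 714} and s = 1, so 450 is a Miller–Rabin witness and 715 is composite.
Base 463: x_0 = 463^357 mod 715 = 463. x_0 ∉ {1, 714} and s = 1, so 463 is a Miller–Rabin witness and 715 is composite.
Base 529: x_0 = 529^357 mod 715 = 144. x_0 ∉ {1, 714} and s = 1, so 529 is a Miller–Rabin witness and 715 is composite.
The smallest witness among the given bases is 450.

450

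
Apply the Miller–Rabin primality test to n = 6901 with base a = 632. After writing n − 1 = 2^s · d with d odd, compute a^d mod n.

3820

n − 1 = 6900 = 2^2 · 1725, so s = 2 and d = 1725.
632^1725 mod 6901 = 3820.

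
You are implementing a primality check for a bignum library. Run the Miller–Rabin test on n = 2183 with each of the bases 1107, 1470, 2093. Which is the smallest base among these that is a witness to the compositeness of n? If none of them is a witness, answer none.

1107

n − 1 = 2182 = 2^1 · 1091, so s = 1 and d = 1091.
Base 1107: x_0 = 1107^1091 mod 2183 = 897. x_0 ∉ {1, 2182} and s = 1, so 1107 is a Miller–Rabin witness and 2183 is composite.
Base 1470: x_0 = 1470^1091 mod 2183 = 233. x_0 ∉ {1, 2182} and s = 1, so 1470 is a Miller–Rabin witness and 2183 is composite.
Base 2093: x_0 = 2093^1091 mod 2183 = 2149. x_0 ∉ {1, 2182} and s = 1, so 2093 is a Miller–Rabin witness and 2183 is composite.
The smallest witness among the given bases is 1107.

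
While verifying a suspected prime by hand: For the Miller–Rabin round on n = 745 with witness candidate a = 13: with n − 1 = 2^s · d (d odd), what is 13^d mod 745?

358

n − 1 = 744 = 2^3 · 93, so s = 3 and d = 93.
13^93 mod 745 = 358.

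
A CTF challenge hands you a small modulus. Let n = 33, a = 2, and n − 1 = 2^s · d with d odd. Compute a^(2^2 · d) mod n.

16

n − 1 = 32 = 2^5 · 1, so s = 5 and d = 1.
x_0 = 2^1 mod 33 = 2.
x_1 = 2^2 mod 33 = 4.
x_2 = 4^2 mod 33 = 16.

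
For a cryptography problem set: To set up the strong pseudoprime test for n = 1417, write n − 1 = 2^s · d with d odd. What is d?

177

Halving: 1416 → 708 → 354 → 177; 177 is odd.
So 1416 = 2^3 · 177.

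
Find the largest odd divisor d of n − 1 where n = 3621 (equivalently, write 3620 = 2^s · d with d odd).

905

Halving: 3620 → 1810 → 905; 905 is odd.
So 3620 = 2^2 · 905.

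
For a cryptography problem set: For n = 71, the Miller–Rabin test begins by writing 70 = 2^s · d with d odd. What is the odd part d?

Halving: 70 → 35; 35 is odd.
So 70 = 2^1 · 35.

35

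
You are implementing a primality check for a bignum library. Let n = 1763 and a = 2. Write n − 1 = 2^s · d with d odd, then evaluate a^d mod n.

1355

n − 1 = 1762 = 2^1 · 881, so s = 1 and d = 881.
2^881 mod 1763 = 1355.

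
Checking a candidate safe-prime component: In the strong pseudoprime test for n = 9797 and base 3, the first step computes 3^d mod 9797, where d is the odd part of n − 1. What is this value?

8248

n − 1 = 9796 = 2^2 · 2449, so s = 2 and d = 2449.
3^2449 mod 9797 = 8248.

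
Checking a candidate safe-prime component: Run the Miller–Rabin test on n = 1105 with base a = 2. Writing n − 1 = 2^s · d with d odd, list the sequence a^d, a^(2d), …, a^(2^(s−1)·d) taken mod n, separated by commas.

967, 259, 781, 1

n − 1 = 1104 = 2^4 · 69, so s = 4 and d = 69.
x_0 = 2^69 mod 1105 = 967.
x_1 = 967^2 mod 1105 = 259.
x_2 = 259^2 mod 1105 = 781.
x_3 = 781^2 mod 1105 = 1.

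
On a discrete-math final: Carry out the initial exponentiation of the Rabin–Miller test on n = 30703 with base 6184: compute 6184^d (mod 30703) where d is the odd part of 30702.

1

n − 1 = 30702 = 2^1 · 15351, so s = 1 and d = 15351.
Repeated squaring mod 30703: 6184^1 ≡ 6184, 6184^2 ≡ 16621, 6184^4 ≡ 22750, 6184^8 ≡ 2029, 6184^16 ≡ 2639, 6184^32 ≡ 25443, 6184^64 ≡ 4197, 6184^128 ≡ 21990, 6184^256 ≡ 18553, 6184^512 ≡ 2476, 6184^1024 ≡ 20679, 6184^2048 ≡ 20360, 6184^4096 ≡ 8397, 6184^8192 ≡ 15521.
15351 = 8192 + 4096 + 2048 + 512 + 256 + 128 + 64 + 32 + 16 + 4 + 2 + 1, so 6184^15351 ≡ 15521·8397·20360·2476·18553·21990·4197·25443·2639·22750·16621·6184 ≡ 1 (mod 30703).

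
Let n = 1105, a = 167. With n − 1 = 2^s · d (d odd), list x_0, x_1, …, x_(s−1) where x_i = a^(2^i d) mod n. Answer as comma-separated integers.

437, 909, 846, 781

n − 1 = 1104 = 2^4 · 69, so s = 4 and d = 69.
x_0 = 167^69 mod 1105 = 437.
x_1 = 437^2 mod 1105 = 909.
x_2 = 909^2 mod 1105 = 846.
x_3 = 846^2 mod 1105 = 781.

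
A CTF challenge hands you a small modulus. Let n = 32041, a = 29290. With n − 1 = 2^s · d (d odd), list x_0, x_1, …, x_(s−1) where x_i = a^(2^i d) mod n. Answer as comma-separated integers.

n − 1 = 32040 = 2^3 · 4005, so s = 3 and d = 4005.
x_0 = 29290^4005 mod 32041 = 8233.
x_1 = 8233^2 mod 32041 = 15574.
x_2 = 15574^2 mod 32041 = 31147.

8233, 15574, 31147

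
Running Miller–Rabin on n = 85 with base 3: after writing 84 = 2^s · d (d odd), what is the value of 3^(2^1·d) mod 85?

n − 1 = 84 = 2^2 · 21, so s = 2 and d = 21.
x_0 = 3^21 mod 85 = 73.
x_1 = 73^2 mod 85 = 59.

59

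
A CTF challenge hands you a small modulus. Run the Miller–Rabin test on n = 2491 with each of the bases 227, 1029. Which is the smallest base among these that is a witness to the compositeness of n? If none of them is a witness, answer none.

227

n − 1 = 2490 = 2^1 · 1245, so s = 1 and d = 1245.
Base 227: x_0 = 227^1245 mod 2491 = 240. x_0 ∉ {1, 2490} and s = 1, so 227 is a Miller–Rabin witness and 2491 is composite.
Base 1029: x_0 = 1029^1245 mod 2491 = 392. x_0 ∉ {1, 2490} and s = 1, so 1029 is a Miller–Rabin witness and 2491 is composite.
The smallest witness among the given bases is 227.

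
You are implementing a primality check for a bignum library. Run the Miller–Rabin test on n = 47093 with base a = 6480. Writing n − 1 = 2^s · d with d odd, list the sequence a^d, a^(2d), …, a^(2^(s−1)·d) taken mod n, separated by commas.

23438, 47092

n − 1 = 47092 = 2^2 · 11773, so s = 2 and d = 11773.
x_0 = 6480^11773 mod 47093 = 23438.
x_1 = 23438^2 mod 47093 = 47092.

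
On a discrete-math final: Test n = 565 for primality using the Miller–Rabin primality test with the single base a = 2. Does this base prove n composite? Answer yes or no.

yes

n − 1 = 564 = 2^2 · 141, so s = 2 and d = 141.
x_0 = 2^141 mod 565 = 2.
x_0 is neither 1 nor 564, so continue squaring.
x_1 = 2^2 mod 565 = 4.
Reached i = s−1 = 1 without hitting −1: 2 is a Miller–Rabin witness and 565 is composite.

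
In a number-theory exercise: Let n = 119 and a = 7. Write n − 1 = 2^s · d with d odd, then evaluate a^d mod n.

n − 1 = 118 = 2^1 · 59, so s = 1 and d = 59.
7^59 mod 119 = 14.

14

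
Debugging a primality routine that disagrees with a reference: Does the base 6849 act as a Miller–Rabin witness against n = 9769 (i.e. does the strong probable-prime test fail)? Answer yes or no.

no

n − 1 = 9768 = 2^3 · 1221, so s = 3 and d = 1221.
x_0 = 6849^1221 mod 9769 = 4140.
x_0 is neither 1 nor 9768, so continue squaring.
x_1 = 4140^2 mod 9769 = 4774.
x_2 = 4774^2 mod 9769 = 9768.
x_2 ≡ −1, so 6849 is not a witness.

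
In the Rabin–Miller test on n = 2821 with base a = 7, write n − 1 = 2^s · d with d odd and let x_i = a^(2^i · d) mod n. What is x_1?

714

n − 1 = 2820 = 2^2 · 705, so s = 2 and d = 705.
x_0 = 7^705 mod 2821 = 931.
x_1 = 931^2 mod 2821 = 714.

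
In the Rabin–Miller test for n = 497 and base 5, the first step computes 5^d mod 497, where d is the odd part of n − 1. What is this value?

5

n − 1 = 496 = 2^4 · 31, so s = 4 and d = 31.
5^31 mod 497 = 5.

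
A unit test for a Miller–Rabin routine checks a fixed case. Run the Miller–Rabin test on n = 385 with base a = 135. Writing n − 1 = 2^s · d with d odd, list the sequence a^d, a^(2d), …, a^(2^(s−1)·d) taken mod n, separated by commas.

n − 1 = 384 = 2^7 · 3, so s = 7 and d = 3.
x_0 = 135^3 mod 385 = 225.
x_1 = 225^2 mod 385 = 190.
x_2 = 190^2 mod 385 = 295.
x_3 = 295^2 mod 385 = 15.
x_4 = 15^2 mod 385 = 225.
x_5 = 225^2 mod 385 = 190.
x_6 = 190^2 mod 385 = 295.

225, 190, 295, 15, 225, 190, 295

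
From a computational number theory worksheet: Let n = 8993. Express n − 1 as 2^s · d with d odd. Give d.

Halving: 8992 → 4496 → 2248 → 1124 → 562 → 281; 281 is odd.
So 8992 = 2^5 · 281.

281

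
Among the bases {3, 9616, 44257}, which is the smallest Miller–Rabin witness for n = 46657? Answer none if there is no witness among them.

n − 1 = 46656 = 2^6 · 729, so s = 6 and d = 729.
Base 3: x_0 = 3^729 mod 46657 = 19683. x_0 is neither 1 nor 46656, so continue squaring. x_1 = 19683^2 mod 46657 = 27418. x_2 = 27418^2 mod 46657 = 9140. x_3 = 9140^2 mod 46657 = 23570. x_4 = 23570^2 mod 46657 = 1. x_4 = 1 but x_3 ≠ ±1, a nontrivial square root of 1 — 3 is a witness and 46657 is composite.
Base 9616: x_0 = 9616^729 mod 46657 = 21165. x_0 is neither 1 nor 46656, so continue squaring. x_1 = 21165^2 mod 46657 = 3368. x_2 = 3368^2 mod 46657 = 5773. x_3 = 5773^2 mod 46657 = 14431. x_4 = 14431^2 mod 46657 = 23570. x_5 = 23570^2 mod 46657 = 1. x_5 = 1 but x_4 ≠ ±1, a nontrivial square root of 1 — 9616 is a witness and 46657 is composite.
Base 44257: x_0 = 44257^729 mod 46657 = 5556. x_0 is neither 1 nor 46656, so continue squaring. x_1 = 5556^2 mod 46657 = 28859. x_2 = 28859^2 mod 46657 = 14431. x_3 = 14431^2 mod 46657 = 23570. x_4 = 23570^2 mod 46657 = 1. x_4 = 1 but x_3 ≠ ±1, a nontrivial square root of 1 — 44257 is a witness and 46657 is composite.
The smallest witness among the given bases is 3.

3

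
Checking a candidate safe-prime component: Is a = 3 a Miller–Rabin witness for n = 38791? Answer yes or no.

no

n − 1 = 38790 = 2^1 · 19395, so s = 1 and d = 19395.
Repeated squaring mod 38791: 3^1 ≡ 3, 3^2 ≡ 9, 3^4 ≡ 81, 3^8 ≡ 6561, 3^16 ≡ 27502, 3^32 ≡ 13086, 3^64 ≡ 19922, 3^128 ≡ 15363, 3^256 ≡ 17325, 3^512 ≡ 29658, 3^1024 ≡ 11039, 3^2048 ≡ 16990, 3^4096 ≡ 16269, 3^8192 ≡ 9368, 3^16384 ≡ 14182.
19395 = 16384 + 2048 + 512 + 256 + 128 + 64 + 2 + 1, so 3^19395 ≡ 14182·16990·29658·17325·15363·19922·9·3 ≡ 38790 (mod 38791).
x_0 = 3^19395 mod 38791 = 38790.
x_0 = 38790 ≡ −1, so 3 is not a witness.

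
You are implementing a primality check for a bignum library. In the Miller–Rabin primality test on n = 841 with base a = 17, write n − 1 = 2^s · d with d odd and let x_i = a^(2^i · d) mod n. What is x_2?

494

n − 1 = 840 = 2^3 · 105, so s = 3 and d = 105.
x_0 = 17^105 mod 841 = 162.
x_1 = 162^2 mod 841 = 173.
x_2 = 173^2 mod 841 = 494.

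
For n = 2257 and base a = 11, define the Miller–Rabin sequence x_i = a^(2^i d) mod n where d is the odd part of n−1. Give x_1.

n − 1 = 2256 = 2^4 · 141, so s = 4 and d = 141.
Repeated squaring mod 2257: 11^1 ≡ 11, 11^2 ≡ 121, 11^4 ≡ 1099, 11^8 ≡ 306, 11^16 ≡ 1099, 11^32 ≡ 306, 11^64 ≡ 1099, 11^128 ≡ 306.
141 = 128 + 8 + 4 + 1, so 11^141 ≡ 306·306·1099·11 ≡ 1109 (mod 2257).
x_0 = 1109.
x_1 = 1109^2 mod 2257 = 2073.

2073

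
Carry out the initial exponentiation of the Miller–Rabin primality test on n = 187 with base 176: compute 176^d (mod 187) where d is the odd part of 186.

44

n − 1 = 186 = 2^1 · 93, so s = 1 and d = 93.
Repeated squaring mod 187: 176^1 ≡ 176, 176^2 ≡ 121, 176^4 ≡ 55, 176^8 ≡ 33, 176^16 ≡ 154, 176^32 ≡ 154, 176^64 ≡ 154.
93 = 64 + 16 + 8 + 4 + 1, so 176^93 ≡ 154·154·33·55·176 ≡ 44 (mod 187).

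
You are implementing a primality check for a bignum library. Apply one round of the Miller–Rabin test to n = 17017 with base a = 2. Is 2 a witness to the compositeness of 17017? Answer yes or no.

n − 1 = 17016 = 2^3 · 2127, so s = 3 and d = 2127.
Repeated squaring mod 17017: 2^1 ≡ 2, 2^2 ≡ 4, 2^4 ≡ 16, 2^8 ≡ 256, 2^16 ≡ 14485, 2^32 ≡ 12632, 2^64 ≡ 16032, 2^128 ≡ 256, 2^256 ≡ 14485, 2^512 ≡ 12632, 2^1024 ≡ 16032, 2^2048 ≡ 256.
2127 = 2048 + 64 + 8 + 4 + 2 + 1, so 2^2127 ≡ 256·16032·256·16·4·2 ≡ 12657 (mod 17017).
x_0 = 2^2127 mod 17017 = 12657.
x_0 is neither 1 nor 17016, so continue squaring.
x_1 = 12657^2 mod 17017 = 1611.
x_2 = 1611^2 mod 17017 = 8737.
Reached i = s−1 = 2 without hitting −1: 2 is a Miller–Rabin witness and 17017 is composite.

yes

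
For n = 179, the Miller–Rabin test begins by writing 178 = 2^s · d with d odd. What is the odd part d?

Halving: 178 → 89; 89 is odd.
So 178 = 2^1 · 89.

89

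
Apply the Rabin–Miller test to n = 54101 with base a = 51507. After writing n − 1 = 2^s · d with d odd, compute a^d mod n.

1

n − 1 = 54100 = 2^2 · 13525, so s = 2 and d = 13525.
51507^13525 mod 54101 = 1.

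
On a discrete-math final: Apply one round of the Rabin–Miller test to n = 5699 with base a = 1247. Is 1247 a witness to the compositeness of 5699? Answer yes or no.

n − 1 = 5698 = 2^1 · 2849, so s = 1 and d = 2849.
x_0 = 1247^2849 mod 5699 = 3265.
x_0 ∉ {1, 5698} and s = 1, so 1247 is a Miller–Rabin witness and 5699 is composite.

yes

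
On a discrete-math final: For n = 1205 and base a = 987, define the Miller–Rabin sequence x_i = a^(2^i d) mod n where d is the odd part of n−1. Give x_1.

194

n − 1 = 1204 = 2^2 · 301, so s = 2 and d = 301.
By repeated squaring, 987^301 ≡ 697 (mod 1205).
x_0 = 697.
x_1 = 697^2 mod 1205 = 194.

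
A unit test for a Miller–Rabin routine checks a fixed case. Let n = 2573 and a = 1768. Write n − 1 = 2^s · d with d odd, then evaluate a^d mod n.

n − 1 = 2572 = 2^2 · 643, so s = 2 and d = 643.
Repeated squaring mod 2573: 1768^1 ≡ 1768, 1768^2 ≡ 2202, 1768^4 ≡ 1272, 1768^8 ≡ 2140, 1768^16 ≡ 2233, 1768^32 ≡ 2388, 1768^64 ≡ 776, 1768^128 ≡ 94, 1768^256 ≡ 1117, 1768^512 ≡ 2357.
643 = 512 + 128 + 2 + 1, so 1768^643 ≡ 2357·94·2202·1768 ≡ 900 (mod 2573).

900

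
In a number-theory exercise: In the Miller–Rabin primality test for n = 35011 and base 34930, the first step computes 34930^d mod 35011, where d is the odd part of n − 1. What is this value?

4445

n − 1 = 35010 = 2^1 · 17505, so s = 1 and d = 17505.
34930^17505 mod 35011 = 4445.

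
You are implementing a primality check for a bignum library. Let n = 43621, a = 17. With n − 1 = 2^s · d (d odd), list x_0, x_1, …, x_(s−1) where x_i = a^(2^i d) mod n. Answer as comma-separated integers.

1817, 29914

n − 1 = 43620 = 2^2 · 10905, so s = 2 and d = 10905.
x_0 = 17^10905 mod 43621 = 1817.
x_1 = 1817^2 mod 43621 = 29914.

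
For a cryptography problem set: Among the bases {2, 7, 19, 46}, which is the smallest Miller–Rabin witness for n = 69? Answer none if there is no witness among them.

n − 1 = 68 = 2^2 · 17, so s = 2 and d = 17.
Base 2: x_0 = 2^17 mod 69 = 41. x_0 is neither 1 nor 68, so continue squaring. x_1 = 41^2 mod 69 = 25. Reached i = s−1 = 1 without hitting −1: 2 is a Miller–Rabin witness and 69 is composite.
Base 7: x_0 = 7^17 mod 69 = 19. x_0 is neither 1 nor 68, so continue squaring. x_1 = 19^2 mod 69 = 16. Reached i = s−1 = 1 without hitting −1: 7 is a Miller–Rabin witness and 69 is composite.
Base 19: x_0 = 19^17 mod 69 = 67. x_0 is neither 1 nor 68, so continue squaring. x_1 = 67^2 mod 69 = 4. Reached i = s−1 = 1 without hitting −1: 19 is a Miller–Rabin witness and 69 is composite.
Base 46: x_0 = 46^17 mod 69 = 46. x_0 is neither 1 nor 68, so continue squaring. x_1 = 46^2 mod 69 = 46. Reached i = s−1 = 1 without hitting −1: 46 is a Miller–Rabin witness and 69 is composite.
The smallest witness among the given bases is 2.

2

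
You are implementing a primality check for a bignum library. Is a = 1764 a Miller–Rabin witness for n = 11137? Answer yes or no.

n − 1 = 11136 = 2^7 · 87, so s = 7 and d = 87.
Repeated squaring mod 11137: 1764^1 ≡ 1764, 1764^2 ≡ 4473, 1764^4 ≡ 5677, 1764^8 ≡ 8988, 1764^16 ≡ 7483, 1764^32 ≡ 9590, 1764^64 ≡ 9891.
87 = 64 + 16 + 4 + 2 + 1, so 1764^87 ≡ 9891·7483·5677·4473·1764 ≡ 10794 (mod 11137).
x_0 = 1764^87 mod 11137 = 10794.
x_0 is neither 1 nor 11136, so continue squaring.
x_1 = 10794^2 mod 11137 = 6279.
x_2 = 6279^2 mod 11137 = 861.
x_3 = 861^2 mod 11137 = 6279.
x_4 = 6279^2 mod 11137 = 861.
x_5 = 861^2 mod 11137 = 6279.
x_6 = 6279^2 mod 11137 = 861.
Reached i = s−1 = 6 without hitting −1: 1764 is a Miller–Rabin witness and 11137 is composite.

yes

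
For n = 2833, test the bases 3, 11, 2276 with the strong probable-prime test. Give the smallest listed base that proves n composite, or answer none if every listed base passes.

n − 1 = 2832 = 2^4 · 177, so s = 4 and d = 177.
Base 3: x_0 = 3^177 mod 2833 = 1476. x_0 is neither 1 nor 2832, so continue squaring. x_1 = 1476^2 mod 2833 = 2832. x_1 ≡ −1, so 3 is not a witness.
Base 11: x_0 = 11^177 mod 2833 = 1745. x_0 is neither 1 nor 2832, so continue squaring. x_1 = 1745^2 mod 2833 = 2383. x_2 = 2383^2 mod 2833 = 1357. x_3 = 1357^2 mod 2833 = 2832. x_3 ≡ −1, so 11 is not a witness.
Base 2276: x_0 = 2276^177 mod 2833 = 2294. x_0 is neither 1 nor 2832, so continue squaring. x_1 = 2294^2 mod 2833 = 1555. x_2 = 1555^2 mod 2833 = 1476. x_3 = 1476^2 mod 2833 = 2832. x_3 ≡ −1, so 2276 is not a witness.
No listed base is a witness for 2833.

none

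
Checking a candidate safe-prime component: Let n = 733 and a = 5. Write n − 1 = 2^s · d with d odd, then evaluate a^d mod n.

353

n − 1 = 732 = 2^2 · 183, so s = 2 and d = 183.
5^183 mod 733 = 353.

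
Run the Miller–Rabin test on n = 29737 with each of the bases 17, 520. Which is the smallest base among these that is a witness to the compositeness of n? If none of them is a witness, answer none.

n − 1 = 29736 = 2^3 · 3717, so s = 3 and d = 3717.
Base 17: x_0 = 17^3717 mod 29737 = 18561. x_0 is neither 1 nor 29736, so continue squaring. x_1 = 18561^2 mod 29737 = 7576. x_2 = 7576^2 mod 29737 = 3366. Reached i = s−1 = 2 without hitting −1: 17 is a Miller–Rabin witness and 29737 is composite.
Base 520: x_0 = 520^3717 mod 29737 = 12923. x_0 is neither 1 nor 29736, so continue squaring. x_1 = 12923^2 mod 29737 = 937. x_2 = 937^2 mod 29737 = 15596. Reached i = s−1 = 2 without hitting −1: 520 is a Miller–Rabin witness and 29737 is composite.
The smallest witness among the given bases is 17.

17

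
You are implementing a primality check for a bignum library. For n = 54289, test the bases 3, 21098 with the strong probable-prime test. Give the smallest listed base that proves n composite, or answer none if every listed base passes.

3

n − 1 = 54288 = 2^4 · 3393, so s = 4 and d = 3393.
Base 3: x_0 = 3^3393 mod 54289 = 26341. x_0 is neither 1 nor 54288, so continue squaring. x_1 = 26341^2 mod 54289 = 34861. x_2 = 34861^2 mod 54289 = 30056. x_3 = 30056^2 mod 54289 = 48465. Reached i = s−1 = 3 without hitting −1: 3 is a Miller–Rabin witness and 54289 is composite.
Base 21098: x_0 = 21098^3393 mod 54289 = 6059. x_0 is neither 1 nor 54288, so continue squaring. x_1 = 6059^2 mod 54289 = 12117. x_2 = 12117^2 mod 54289 = 24233. x_3 = 24233^2 mod 54289 = 48465. Reached i = s−1 = 3 without hitting −1: 21098 is a Miller–Rabin witness and 54289 is composite.
The smallest witness among the given bases is 3.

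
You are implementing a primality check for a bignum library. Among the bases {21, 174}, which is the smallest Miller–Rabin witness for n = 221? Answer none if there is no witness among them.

n − 1 = 220 = 2^2 · 55, so s = 2 and d = 55.
Base 21: x_0 = 21^55 mod 221 = 200. x_0 is neither 1 nor 220, so continue squaring. x_1 = 200^2 mod 221 = 220. x_1 ≡ −1, so 21 is not a witness.
Base 174: x_0 = 174^55 mod 221 = 47. x_0 is neither 1 nor 220, so continue squaring. x_1 = 47^2 mod 221 = 220. x_1 ≡ −1, so 174 is not a witness.
No listed base is a witness for 221.

none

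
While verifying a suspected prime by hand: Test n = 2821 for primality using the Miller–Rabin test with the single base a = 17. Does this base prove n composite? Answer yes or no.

n − 1 = 2820 = 2^2 · 705, so s = 2 and d = 705.
Repeated squaring mod 2821: 17^1 ≡ 17, 17^2 ≡ 289, 17^4 ≡ 1712, 17^8 ≡ 2746, 17^16 ≡ 2804, 17^32 ≡ 289, 17^64 ≡ 1712, 17^128 ≡ 2746, 17^256 ≡ 2804, 17^512 ≡ 289.
705 = 512 + 128 + 64 + 1, so 17^705 ≡ 289·2746·1712·17 ≡ 2820 (mod 2821).
x_0 = 17^705 mod 2821 = 2820.
x_0 = 2820 ≡ −1, so 17 is not a witness.

no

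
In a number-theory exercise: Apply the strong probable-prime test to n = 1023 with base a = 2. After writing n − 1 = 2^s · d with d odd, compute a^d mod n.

2

n − 1 = 1022 = 2^1 · 511, so s = 1 and d = 511.
2^511 mod 1023 = 2.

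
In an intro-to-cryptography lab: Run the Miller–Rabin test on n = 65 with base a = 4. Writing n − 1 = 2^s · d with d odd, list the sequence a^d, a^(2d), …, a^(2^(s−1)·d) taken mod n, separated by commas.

n − 1 = 64 = 2^6 · 1, so s = 6 and d = 1.
x_0 = 4^1 mod 65 = 4.
x_1 = 4^2 mod 65 = 16.
x_2 = 16^2 mod 65 = 61.
x_3 = 61^2 mod 65 = 16.
x_4 = 16^2 mod 65 = 61.
x_5 = 61^2 mod 65 = 16.

4, 16, 61, 16, 61, 16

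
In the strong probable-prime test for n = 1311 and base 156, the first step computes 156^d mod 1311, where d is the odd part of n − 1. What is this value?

1089

n − 1 = 1310 = 2^1 · 655, so s = 1 and d = 655.
156^655 mod 1311 = 1089.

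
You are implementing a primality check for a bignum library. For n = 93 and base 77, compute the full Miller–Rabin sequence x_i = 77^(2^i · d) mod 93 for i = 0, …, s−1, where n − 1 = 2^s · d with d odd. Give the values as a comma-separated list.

89, 16

n − 1 = 92 = 2^2 · 23, so s = 2 and d = 23.
x_0 = 77^23 mod 93 = 89.
x_1 = 89^2 mod 93 = 16.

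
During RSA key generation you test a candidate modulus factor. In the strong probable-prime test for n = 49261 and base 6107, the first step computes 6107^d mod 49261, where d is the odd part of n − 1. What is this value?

11620

n − 1 = 49260 = 2^2 · 12315, so s = 2 and d = 12315.
6107^12315 mod 49261 = 11620.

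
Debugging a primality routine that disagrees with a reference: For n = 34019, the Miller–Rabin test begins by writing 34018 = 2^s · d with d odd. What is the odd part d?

Halving: 34018 → 17009; 17009 is odd.
So 34018 = 2^1 · 17009.

17009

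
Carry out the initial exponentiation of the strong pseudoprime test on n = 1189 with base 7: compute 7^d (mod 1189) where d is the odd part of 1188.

n − 1 = 1188 = 2^2 · 297, so s = 2 and d = 297.
Repeated squaring mod 1189: 7^1 ≡ 7, 7^2 ≡ 49, 7^4 ≡ 23, 7^8 ≡ 529, 7^16 ≡ 426, 7^32 ≡ 748, 7^64 ≡ 674, 7^128 ≡ 78, 7^256 ≡ 139.
297 = 256 + 32 + 8 + 1, so 7^297 ≡ 139·748·529·7 ≡ 604 (mod 1189).

604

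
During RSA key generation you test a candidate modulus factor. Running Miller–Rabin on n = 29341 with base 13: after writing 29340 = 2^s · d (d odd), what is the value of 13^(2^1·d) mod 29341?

n − 1 = 29340 = 2^2 · 7335, so s = 2 and d = 7335.
x_0 = 13^7335 mod 29341 = 8541.
x_1 = 8541^2 mod 29341 = 6955.

6955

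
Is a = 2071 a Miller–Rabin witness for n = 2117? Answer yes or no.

n − 1 = 2116 = 2^2 · 529, so s = 2 and d = 529.
x_0 = 2071^529 mod 2117 = 2071.
x_0 is neither 1 nor 2116, so continue squaring.
x_1 = 2071^2 mod 2117 = 2116.
x_1 ≡ −1, so 2071 is not a witness.

no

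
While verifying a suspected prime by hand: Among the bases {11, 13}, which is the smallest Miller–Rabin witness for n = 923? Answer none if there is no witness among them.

11

n − 1 = 922 = 2^1 · 461, so s = 1 and d = 461.
Base 11: x_0 = 11^461 mod 923 = 670. x_0 ∉ {1, 922} and s = 1, so 11 is a Miller–Rabin witness and 923 is composite.
Base 13: x_0 = 13^461 mod 923 = 481. x_0 ∉ {1, 922} and s = 1, so 13 is a Miller–Rabin witness and 923 is composite.
The smallest witness among the given bases is 11.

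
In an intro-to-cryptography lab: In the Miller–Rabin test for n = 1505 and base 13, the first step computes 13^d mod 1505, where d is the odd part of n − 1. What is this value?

n − 1 = 1504 = 2^5 · 47, so s = 5 and d = 47.
13^47 mod 1505 = 762.

762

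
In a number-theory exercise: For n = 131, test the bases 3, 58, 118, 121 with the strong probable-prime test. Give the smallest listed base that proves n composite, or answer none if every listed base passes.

none

n − 1 = 130 = 2^1 · 65, so s = 1 and d = 65.
Base 3: x_0 = 3^65 mod 131 = 1. x_0 = 1, so 3 is not a witness.
Base 58: x_0 = 58^65 mod 131 = 1. x_0 = 1, so 58 is not a witness.
Base 118: x_0 = 118^65 mod 131 = 130. x_0 = 130 ≡ −1, so 118 is not a witness.
Base 121: x_0 = 121^65 mod 131 = 1. x_0 = 1, so 121 is not a witness.
No listed base is a witness for 131.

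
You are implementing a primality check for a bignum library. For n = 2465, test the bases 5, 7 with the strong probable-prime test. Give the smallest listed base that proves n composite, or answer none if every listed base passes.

n − 1 = 2464 = 2^5 · 77, so s = 5 and d = 77.
Base 5: x_0 = 5^77 mod 2465 = 2145. x_0 is neither 1 nor 2464, so continue squaring. x_1 = 2145^2 mod 2465 = 1335. x_2 = 1335^2 mod 2465 = 30. x_3 = 30^2 mod 2465 = 900. x_4 = 900^2 mod 2465 = 1480. Reached i = s−1 = 4 without hitting −1: 5 is a Miller–Rabin witness and 2465 is composite.
Base 7: x_0 = 7^77 mod 2465 = 2437. x_0 is neither 1 nor 2464, so continue squaring. x_1 = 2437^2 mod 2465 = 784. x_2 = 784^2 mod 2465 = 871. x_3 = 871^2 mod 2465 = 1886. x_4 = 1886^2 mod 2465 = 1. x_4 = 1 but x_3 ≠ ±1, a nontrivial square root of 1 — 7 is a witness and 2465 is composite.
The smallest witness among the given bases is 5.

5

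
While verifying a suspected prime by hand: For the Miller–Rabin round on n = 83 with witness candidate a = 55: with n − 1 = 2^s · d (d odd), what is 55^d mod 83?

n − 1 = 82 = 2^1 · 41, so s = 1 and d = 41.
55^41 mod 83 = 82.

82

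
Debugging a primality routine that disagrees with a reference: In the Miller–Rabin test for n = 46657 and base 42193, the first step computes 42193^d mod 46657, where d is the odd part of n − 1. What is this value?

46145

n − 1 = 46656 = 2^6 · 729, so s = 6 and d = 729.
42193^729 mod 46657 = 46145.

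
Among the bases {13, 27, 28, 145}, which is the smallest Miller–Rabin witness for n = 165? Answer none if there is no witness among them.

n − 1 = 164 = 2^2 · 41, so s = 2 and d = 41.
Base 13: x_0 = 13^41 mod 165 = 13. x_0 is neither 1 nor 164, so continue squaring. x_1 = 13^2 mod 165 = 4. Reached i = s−1 = 1 without hitting −1: 13 is a Miller–Rabin witness and 165 is composite.
Base 27: x_0 = 27^41 mod 165 = 27. x_0 is neither 1 nor 164, so continue squaring. x_1 = 27^2 mod 165 = 69. Reached i = s−1 = 1 without hitting −1: 27 is a Miller–Rabin witness and 165 is composite.
Base 28: x_0 = 28^41 mod 165 = 28. x_0 is neither 1 nor 164, so continue squaring. x_1 = 28^2 mod 165 = 124. Reached i = s−1 = 1 without hitting −1: 28 is a Miller–Rabin witness and 165 is composite.
Base 145: x_0 = 145^41 mod 165 = 145. x_0 is neither 1 nor 164, so continue squaring. x_1 = 145^2 mod 165 = 70. Reached i = s−1 = 1 without hitting −1: 145 is a Miller–Rabin witness and 165 is composite.
The smallest witness among the given bases is 13.

13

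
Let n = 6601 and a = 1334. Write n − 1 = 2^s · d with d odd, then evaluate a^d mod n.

1380

n − 1 = 6600 = 2^3 · 825, so s = 3 and d = 825.
1334^825 mod 6601 = 1380.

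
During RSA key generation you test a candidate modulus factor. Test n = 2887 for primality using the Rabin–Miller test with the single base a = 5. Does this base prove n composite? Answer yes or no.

n − 1 = 2886 = 2^1 · 1443, so s = 1 and d = 1443.
x_0 = 5^1443 mod 2887 = 2886.
x_0 = 2886 ≡ −1, so 5 is not a witness.

no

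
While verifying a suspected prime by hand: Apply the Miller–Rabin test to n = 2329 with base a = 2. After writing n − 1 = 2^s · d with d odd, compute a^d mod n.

263

n − 1 = 2328 = 2^3 · 291, so s = 3 and d = 291.
2^291 mod 2329 = 263.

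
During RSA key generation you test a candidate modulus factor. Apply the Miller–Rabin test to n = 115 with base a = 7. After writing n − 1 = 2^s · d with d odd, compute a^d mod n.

n − 1 = 114 = 2^1 · 57, so s = 1 and d = 57.
7^57 mod 115 = 112.

112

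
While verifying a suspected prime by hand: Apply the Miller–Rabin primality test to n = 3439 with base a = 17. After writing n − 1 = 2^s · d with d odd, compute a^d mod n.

343

n − 1 = 3438 = 2^1 · 1719, so s = 1 and d = 1719.
17^1719 mod 3439 = 343.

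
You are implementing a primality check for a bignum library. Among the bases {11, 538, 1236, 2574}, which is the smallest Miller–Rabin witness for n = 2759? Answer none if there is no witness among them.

11

n − 1 = 2758 = 2^1 · 1379, so s = 1 and d = 1379.
Base 11: x_0 = 11^1379 mod 2759 = 2714. x_0 ∉ {1, 2758} and s = 1, so 11 is a Miller–Rabin witness and 2759 is composite.
Base 538: x_0 = 538^1379 mod 2759 = 2125. x_0 ∉ {1, 2758} and s = 1, so 538 is a Miller–Rabin witness and 2759 is composite.
Base 1236: x_0 = 1236^1379 mod 2759 = 643. x_0 ∉ {1, 2758} and s = 1, so 1236 is a Miller–Rabin witness and 2759 is composite.
Base 2574: x_0 = 2574^1379 mod 2759 = 1706. x_0 ∉ {1, 2758} and s = 1, so 2574 is a Miller–Rabin witness and 2759 is composite.
The smallest witness among the given bases is 11.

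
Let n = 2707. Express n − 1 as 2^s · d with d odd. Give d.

Halving: 2706 → 1353; 1353 is odd.
So 2706 = 2^1 · 1353.

1353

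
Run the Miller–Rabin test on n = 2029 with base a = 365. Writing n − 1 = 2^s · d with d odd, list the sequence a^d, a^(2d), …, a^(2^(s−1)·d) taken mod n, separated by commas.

n − 1 = 2028 = 2^2 · 507, so s = 2 and d = 507.
x_0 = 365^507 mod 2029 = 992.
x_1 = 992^2 mod 2029 = 2028.

992, 2028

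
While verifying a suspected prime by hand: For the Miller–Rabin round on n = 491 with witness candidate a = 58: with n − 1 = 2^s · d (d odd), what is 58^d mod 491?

n − 1 = 490 = 2^1 · 245, so s = 1 and d = 245.
Repeated squaring mod 491: 58^1 ≡ 58, 58^2 ≡ 418, 58^4 ≡ 419, 58^8 ≡ 274, 58^16 ≡ 444, 58^32 ≡ 245, 58^64 ≡ 123, 58^128 ≡ 399.
245 = 128 + 64 + 32 + 16 + 4 + 1, so 58^245 ≡ 399·123·245·444·419·58 ≡ 1 (mod 491).

1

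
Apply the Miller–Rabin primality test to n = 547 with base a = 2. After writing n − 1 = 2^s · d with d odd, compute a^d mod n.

546

n − 1 = 546 = 2^1 · 273, so s = 1 and d = 273.
Repeated squaring mod 547: 2^1 ≡ 2, 2^2 ≡ 4, 2^4 ≡ 16, 2^8 ≡ 256, 2^16 ≡ 443, 2^32 ≡ 423, 2^64 ≡ 60, 2^128 ≡ 318, 2^256 ≡ 476.
273 = 256 + 16 + 1, so 2^273 ≡ 476·443·2 ≡ 546 (mod 547).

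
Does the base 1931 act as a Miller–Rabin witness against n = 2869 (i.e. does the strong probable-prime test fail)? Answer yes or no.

no

n − 1 = 2868 = 2^2 · 717, so s = 2 and d = 717.
x_0 = 1931^717 mod 2869 = 2868.
x_0 = 2868 ≡ −1, so 1931 is not a witness.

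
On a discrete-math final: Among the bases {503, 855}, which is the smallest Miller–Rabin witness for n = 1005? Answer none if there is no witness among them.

n − 1 = 1004 = 2^2 · 251, so s = 2 and d = 251.
Base 503: x_0 = 503^251 mod 1005 = 152. x_0 is neither 1 nor 1004, so continue squaring. x_1 = 152^2 mod 1005 = 994. Reached i = s−1 = 1 without hitting −1: 503 is a Miller–Rabin witness and 1005 is composite.
Base 855: x_0 = 855^251 mod 1005 = 165. x_0 is neither 1 nor 1004, so continue squaring. x_1 = 165^2 mod 1005 = 90. Reached i = s−1 = 1 without hitting −1: 855 is a Miller–Rabin witness and 1005 is composite.
The smallest witness among the given bases is 503.

503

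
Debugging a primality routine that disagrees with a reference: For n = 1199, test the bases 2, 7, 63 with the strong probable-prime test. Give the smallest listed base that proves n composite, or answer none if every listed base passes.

n − 1 = 1198 = 2^1 · 599, so s = 1 and d = 599.
Base 2: x_0 = 2^599 mod 1199 = 622. x_0 ∉ {1, 1198} and s = 1, so 2 is a Miller–Rabin witness and 1199 is composite.
Base 7: x_0 = 7^599 mod 1199 = 239. x_0 ∉ {1, 1198} and s = 1, so 7 is a Miller–Rabin witness and 1199 is composite.
Base 63: x_0 = 63^599 mod 1199 = 590. x_0 ∉ {1, 1198} and s = 1, so 63 is a Miller–Rabin witness and 1199 is composite.
The smallest witness among the given bases is 2.

2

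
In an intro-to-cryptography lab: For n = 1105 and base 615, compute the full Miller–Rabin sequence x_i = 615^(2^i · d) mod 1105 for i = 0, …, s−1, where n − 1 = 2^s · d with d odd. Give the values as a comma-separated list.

n − 1 = 1104 = 2^4 · 69, so s = 4 and d = 69.
x_0 = 615^69 mod 1105 = 90.
x_1 = 90^2 mod 1105 = 365.
x_2 = 365^2 mod 1105 = 625.
x_3 = 625^2 mod 1105 = 560.

90, 365, 625, 560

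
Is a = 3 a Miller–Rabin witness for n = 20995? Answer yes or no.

yes

n − 1 = 20994 = 2^1 · 10497, so s = 1 and d = 10497.
Repeated squaring mod 20995: 3^1 ≡ 3, 3^2 ≡ 9, 3^4 ≡ 81, 3^8 ≡ 6561, 3^16 ≡ 6971, 3^32 ≡ 12411, 3^64 ≡ 13601, 3^128 ≡ 256, 3^256 ≡ 2551, 3^512 ≡ 20146, 3^1024 ≡ 6971, 3^2048 ≡ 12411, 3^4096 ≡ 13601, 3^8192 ≡ 256.
10497 = 8192 + 2048 + 256 + 1, so 3^10497 ≡ 256·12411·2551·3 ≡ 768 (mod 20995).
x_0 = 3^10497 mod 20995 = 768.
x_0 ∉ {1, 20994} and s = 1, so 3 is a Miller–Rabin witness and 20995 is composite.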